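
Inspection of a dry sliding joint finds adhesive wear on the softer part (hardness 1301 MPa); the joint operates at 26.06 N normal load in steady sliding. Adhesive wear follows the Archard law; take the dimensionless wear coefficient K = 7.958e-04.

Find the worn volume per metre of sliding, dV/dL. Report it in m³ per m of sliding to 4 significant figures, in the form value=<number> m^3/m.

value=1.594e-11 m^3/m

Each operation maintains exact precision — intermediate values are shown rounded — one last rounding to 4 significant figures.
Convert: Hardness H = 1301 MPa = 1.301e+09 Pa.
SI base units throughout: W = 26.06 N, H = 1.301e+09 Pa, K = 7.958e-04.
Sliding wear rate dV/dL = K·W/H, so: 7.958e-04 · 26.06 / 1.301e+09 = 1.594e-11 m³/m.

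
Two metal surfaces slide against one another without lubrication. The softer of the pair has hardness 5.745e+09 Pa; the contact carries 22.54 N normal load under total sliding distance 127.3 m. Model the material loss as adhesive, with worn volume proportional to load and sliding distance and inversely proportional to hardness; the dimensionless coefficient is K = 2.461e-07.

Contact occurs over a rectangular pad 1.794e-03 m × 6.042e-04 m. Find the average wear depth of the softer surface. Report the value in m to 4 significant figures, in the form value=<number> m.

All working math holds full precision, and intermediates appear rounded, and one final rounding: 4 significant figures.
Convert: Contact area A = 1.794e-03 m × 6.042e-04 m = 1.084e-06 m².
Working in SI base units: W = 22.54 N, H = 5.745e+09 Pa, K = 2.461e-07.
Volume removed: V = K·W·L/H = 2.461e-07 · 22.54 · 127.3 / 5.745e+09 = 1.229e-13 m³.
Mean wear depth h = V/A = 1.229e-13 / 1.084e-06 = 1.134e-07 m.

value=1.134e-07 m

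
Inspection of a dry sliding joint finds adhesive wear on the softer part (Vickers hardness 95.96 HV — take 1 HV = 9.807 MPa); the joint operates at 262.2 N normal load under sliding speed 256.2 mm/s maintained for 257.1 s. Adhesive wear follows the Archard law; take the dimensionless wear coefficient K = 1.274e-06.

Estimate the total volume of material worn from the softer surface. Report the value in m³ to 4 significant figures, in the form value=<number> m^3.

value=2.338e-11 m^3

The intermediates appear rounded. Every step maintains exact precision — one final rounding, at 4 significant digits.
Sliding speed v = 256.2 mm/s = 0.2562 m/s. Distance covered L = v·t = 0.2562 m/s × 257.1 s = 65.87 m.
Hardness H = 95.96 HV × 9.807 MPa/HV = 941.1 MPa = 9.411e+08 Pa.
In SI base units: W = 262.2 N, H = 9.411e+08 Pa, K = 1.274e-06.
Apply Archard: V = K·W·L/H = 1.274e-06 · 262.2 · 65.87 / 9.411e+08 = 2.338e-11 m³.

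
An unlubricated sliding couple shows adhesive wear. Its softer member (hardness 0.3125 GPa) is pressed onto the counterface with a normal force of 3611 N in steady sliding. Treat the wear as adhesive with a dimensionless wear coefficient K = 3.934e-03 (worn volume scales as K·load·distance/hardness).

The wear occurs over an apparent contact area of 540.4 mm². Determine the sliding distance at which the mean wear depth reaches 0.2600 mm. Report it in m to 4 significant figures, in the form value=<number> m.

value=3.091 m

Intermediates appear rounded. Each operation maintains full float precision. Rounded once at the end: four significant digits.
Hardness H = 0.3125 GPa = 3.125e+08 Pa.
Contact area A = 540.4 mm² = 5.404e-04 m².
Depth limit h_lim = 0.2600 mm = 2.600e-04 m.
Restated in SI base units: W = 3611 N, H = 3.125e+08 Pa, K = 3.934e-03.
Volume at the limit: V_lim = h_lim·A = 2.600e-04 · 5.404e-04 = 1.405e-07 m³.
Sliding life L = V_lim·H/(K·W) = 1.405e-07 · 3.125e+08 / (3.934e-03 · 3611) = 3.091 m.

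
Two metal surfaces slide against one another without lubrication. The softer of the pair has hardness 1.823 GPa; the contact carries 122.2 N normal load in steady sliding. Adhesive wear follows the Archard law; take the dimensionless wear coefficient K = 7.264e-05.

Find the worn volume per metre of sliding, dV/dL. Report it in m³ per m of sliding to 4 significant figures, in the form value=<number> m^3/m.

value=4.869e-12 m^3/m

The intermediates are displayed rounded — every step carries full precision. Rounded just once, at four significant digits.
Hardness H = 1.823 GPa = 1.823e+09 Pa.
In SI base units, W = 122.2 N, H = 1.823e+09 Pa, K = 7.264e-05.
Sliding wear rate dV/dL = K·W/H — distance-free: 7.264e-05 · 122.2 / 1.823e+09 = 4.869e-12 m³/m.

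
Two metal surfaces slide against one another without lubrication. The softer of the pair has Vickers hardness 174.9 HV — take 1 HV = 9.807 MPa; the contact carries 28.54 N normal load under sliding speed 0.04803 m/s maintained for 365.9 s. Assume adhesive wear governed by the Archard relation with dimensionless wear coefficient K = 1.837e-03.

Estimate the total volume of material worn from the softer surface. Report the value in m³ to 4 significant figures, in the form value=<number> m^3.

The intermediates are displayed rounded. All arithmetic keeps exact precision, and rounded just once to four significant figures.
Convert: Sliding distance L = v·t = 0.04803 m/s × 365.9 s = 17.57 m.
Convert: Hardness H = 174.9 HV × 9.807 MPa/HV = 1715 MPa = 1.715e+09 Pa.
In SI base units, W = 28.54 N, H = 1.715e+09 Pa, K = 1.837e-03.
Volume removed: V = K·W·L/H = 1.837e-03 · 28.54 · 17.57 / 1.715e+09 = 5.372e-10 m³.

value=5.372e-10 m^3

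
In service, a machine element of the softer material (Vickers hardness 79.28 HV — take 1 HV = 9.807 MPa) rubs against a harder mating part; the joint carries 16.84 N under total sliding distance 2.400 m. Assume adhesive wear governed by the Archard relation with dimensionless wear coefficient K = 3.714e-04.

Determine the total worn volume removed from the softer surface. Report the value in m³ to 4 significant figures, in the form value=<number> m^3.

value=1.931e-11 m^3

Intermediates are shown rounded — every step keeps exact precision; one last rounding, at 4 significant figures.
Convert: Hardness H = 79.28 HV × 9.807 MPa/HV = 777.5 MPa = 7.775e+08 Pa.
Restated in SI base units: W = 16.84 N, H = 7.775e+08 Pa, K = 3.714e-04.
Archard relation: V = K·W·L/H = 3.714e-04 · 16.84 · 2.400 / 7.775e+08 = 1.931e-11 m³.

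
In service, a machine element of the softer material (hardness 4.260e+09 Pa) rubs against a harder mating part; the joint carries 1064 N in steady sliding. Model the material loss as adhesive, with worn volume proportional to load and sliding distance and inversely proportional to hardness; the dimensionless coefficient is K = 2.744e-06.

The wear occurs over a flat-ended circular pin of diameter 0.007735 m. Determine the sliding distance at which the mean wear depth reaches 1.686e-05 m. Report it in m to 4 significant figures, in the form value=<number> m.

All working math maintains full float precision, and intermediate values are printed rounded; one last rounding, at 4 significant digits.
Contact area A = π·d²/4 = π·(0.007735 m)²/4 = 4.699e-05 m².
SI base units throughout: W = 1064 N, H = 4.260e+09 Pa, K = 2.744e-06.
Allowed volume V_lim = h_lim·A = 1.686e-05 · 4.699e-05 = 7.923e-10 m³.
Thus life L = V_lim·H/(K·W) = 7.923e-10 · 4.260e+09 / (2.744e-06 · 1064) = 1156 m.

value=1156 m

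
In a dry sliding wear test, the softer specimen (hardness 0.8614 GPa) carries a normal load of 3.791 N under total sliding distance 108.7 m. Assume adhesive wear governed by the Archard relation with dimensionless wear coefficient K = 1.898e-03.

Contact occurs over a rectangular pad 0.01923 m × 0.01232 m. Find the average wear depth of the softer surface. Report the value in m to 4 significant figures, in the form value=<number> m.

The computation maintains full precision — intermediates appear rounded — a single final rounding, at 4 significant figures.
Hardness H = 0.8614 GPa = 8.614e+08 Pa.
Contact area A = 0.01923 m × 0.01232 m = 2.369e-04 m².
In SI base units, W = 3.791 N, H = 8.614e+08 Pa, K = 1.898e-03.
By Archard's law, V = K·W·L/H = 1.898e-03 · 3.791 · 108.7 / 8.614e+08 = 9.080e-10 m³.
Mean wear depth h = V/A = 9.080e-10 / 2.369e-04 = 3.833e-06 m.

value=3.833e-06 m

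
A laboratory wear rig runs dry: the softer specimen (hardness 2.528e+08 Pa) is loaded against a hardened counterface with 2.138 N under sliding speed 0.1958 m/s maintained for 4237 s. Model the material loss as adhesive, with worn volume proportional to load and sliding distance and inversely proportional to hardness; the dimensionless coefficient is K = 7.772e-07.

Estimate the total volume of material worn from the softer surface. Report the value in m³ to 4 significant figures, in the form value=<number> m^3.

value=5.453e-12 m^3

The intermediates are printed rounded, and the algebra holds exact precision. Rounded just once: 4 significant digits.
Convert: Distance covered L = v·t = 0.1958 m/s × 4237 s = 829.6 m.
Expressed in SI base units: W = 2.138 N, H = 2.528e+08 Pa, K = 7.772e-07.
The Archard volume V = K·W·L/H = 7.772e-07 · 2.138 · 829.6 / 2.528e+08 = 5.453e-12 m³.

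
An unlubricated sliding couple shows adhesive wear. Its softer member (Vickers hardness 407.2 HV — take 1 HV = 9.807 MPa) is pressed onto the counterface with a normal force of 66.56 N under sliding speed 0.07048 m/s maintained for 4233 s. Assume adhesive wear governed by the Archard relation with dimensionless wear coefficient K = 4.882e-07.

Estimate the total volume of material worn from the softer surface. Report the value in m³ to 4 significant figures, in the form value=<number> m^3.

value=2.428e-12 m^3

All arithmetic carries exact precision — the intermediates are displayed rounded — rounded just once, at four significant figures.
Convert: Distance L = v·t = 0.07048 m/s × 4233 s = 298.3 m.
Convert: Hardness H = 407.2 HV × 9.807 MPa/HV = 3993 MPa = 3.993e+09 Pa.
Collected in SI base units: W = 66.56 N, H = 3.993e+09 Pa, K = 4.882e-07.
The Archard volume V = K·W·L/H = 4.882e-07 · 66.56 · 298.3 / 3.993e+09 = 2.428e-12 m³.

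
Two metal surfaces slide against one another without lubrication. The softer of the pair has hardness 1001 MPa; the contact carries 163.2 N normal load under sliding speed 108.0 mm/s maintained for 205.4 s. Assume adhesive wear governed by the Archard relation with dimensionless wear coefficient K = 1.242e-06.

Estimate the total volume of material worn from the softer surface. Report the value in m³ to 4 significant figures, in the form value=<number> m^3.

The algebra keeps full float precision; intermediates appear rounded; one last rounding: four significant digits.
Sliding speed v = 108.0 mm/s = 0.1080 m/s. Total distance L = v·t = 0.1080 m/s × 205.4 s = 22.18 m.
Hardness H = 1001 MPa = 1.001e+09 Pa.
Expressed in SI base units: W = 163.2 N, H = 1.001e+09 Pa, K = 1.242e-06.
By Archard's law, V = K·W·L/H = 1.242e-06 · 163.2 · 22.18 / 1.001e+09 = 4.492e-12 m³.

value=4.492e-12 m^3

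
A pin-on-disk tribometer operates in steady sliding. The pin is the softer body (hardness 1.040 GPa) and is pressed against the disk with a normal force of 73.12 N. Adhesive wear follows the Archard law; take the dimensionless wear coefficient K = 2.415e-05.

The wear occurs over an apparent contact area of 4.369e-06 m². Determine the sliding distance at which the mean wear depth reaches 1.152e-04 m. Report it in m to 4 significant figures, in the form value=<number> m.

value=296.4 m

Intermediates are shown rounded — all arithmetic runs at full precision, and rounded just once to 4 significant digits.
Convert: Hardness H = 1.040 GPa = 1.040e+09 Pa.
SI base units throughout: W = 73.12 N, H = 1.040e+09 Pa, K = 2.415e-05.
Limit volume V_lim = h_lim·A = 1.152e-04 · 4.369e-06 = 5.033e-10 m³.
Thus life L = V_lim·H/(K·W) = 5.033e-10 · 1.040e+09 / (2.415e-05 · 73.12) = 296.4 m.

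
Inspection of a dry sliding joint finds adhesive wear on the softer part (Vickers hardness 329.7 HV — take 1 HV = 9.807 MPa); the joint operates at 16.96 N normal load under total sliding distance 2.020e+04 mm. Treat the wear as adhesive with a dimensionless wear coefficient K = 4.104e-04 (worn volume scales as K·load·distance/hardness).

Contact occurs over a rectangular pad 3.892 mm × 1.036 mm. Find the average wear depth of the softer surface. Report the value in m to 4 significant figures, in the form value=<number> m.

value=1.078e-05 m

Intermediate values appear rounded — all working math carries full float precision. Rounded just once: four significant digits.
Convert: Total distance L = 2.020e+04 mm = 20.20 m.
Convert: Hardness H = 329.7 HV × 9.807 MPa/HV = 3233 MPa = 3.233e+09 Pa.
Convert: Pad sides 3.892 mm × 1.036 mm = 0.003892 m × 0.001036 m. Contact area A = 0.003892 m × 0.001036 m = 4.032e-06 m².
In SI base units: W = 16.96 N, H = 3.233e+09 Pa, K = 4.104e-04.
By Archard's law, V = K·W·L/H = 4.104e-04 · 16.96 · 20.20 / 3.233e+09 = 4.348e-11 m³.
Mean depth h = V/A = 4.348e-11 / 4.032e-06 = 1.078e-05 m.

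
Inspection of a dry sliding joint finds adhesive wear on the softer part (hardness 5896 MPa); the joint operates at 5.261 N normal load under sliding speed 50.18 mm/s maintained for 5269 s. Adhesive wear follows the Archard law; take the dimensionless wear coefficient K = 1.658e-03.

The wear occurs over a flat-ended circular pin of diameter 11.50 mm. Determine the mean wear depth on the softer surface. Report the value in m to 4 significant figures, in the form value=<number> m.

value=3.766e-06 m

The intermediates are shown rounded, and the computation carries exact precision — rounded once at the end: 4 significant figures.
Convert: Sliding speed v = 50.18 mm/s = 0.05018 m/s. Distance covered L = v·t = 0.05018 m/s × 5269 s = 264.4 m.
Convert: Hardness H = 5896 MPa = 5.896e+09 Pa.
Convert: Pin diameter d = 11.50 mm = 0.01150 m. Contact area A = π·d²/4 = π·(0.01150 m)²/4 = 1.039e-04 m².
In SI base units, W = 5.261 N, H = 5.896e+09 Pa, K = 1.658e-03.
Wear volume V = K·W·L/H = 1.658e-03 · 5.261 · 264.4 / 5.896e+09 = 3.912e-10 m³.
Depth of wear h = V/A = 3.912e-10 / 1.039e-04 = 3.766e-06 m.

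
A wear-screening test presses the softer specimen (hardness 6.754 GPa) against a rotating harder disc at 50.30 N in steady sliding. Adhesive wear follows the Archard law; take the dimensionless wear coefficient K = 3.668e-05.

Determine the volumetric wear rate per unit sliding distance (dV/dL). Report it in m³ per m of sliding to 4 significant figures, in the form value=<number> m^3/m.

value=2.732e-13 m^3/m

Quoted intermediates are rounded — every step carries full float precision — a lone final rounding to 4 significant digits.
Convert: Hardness H = 6.754 GPa = 6.754e+09 Pa.
In SI base units: W = 50.30 N, H = 6.754e+09 Pa, K = 3.668e-05.
Volumetric rate dV/dL = K·W/H, so: 3.668e-05 · 50.30 / 6.754e+09 = 2.732e-13 m³/m.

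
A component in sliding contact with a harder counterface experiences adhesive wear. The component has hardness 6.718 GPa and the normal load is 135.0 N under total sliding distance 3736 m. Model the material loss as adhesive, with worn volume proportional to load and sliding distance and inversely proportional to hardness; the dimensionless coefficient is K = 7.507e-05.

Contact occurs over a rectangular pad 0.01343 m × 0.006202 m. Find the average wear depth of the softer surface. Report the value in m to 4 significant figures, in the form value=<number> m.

The algebra maintains full float precision, and intermediates appear rounded; one final rounding to 4 significant figures.
Hardness H = 6.718 GPa = 6.718e+09 Pa.
Contact area A = 0.01343 m × 0.006202 m = 8.329e-05 m².
Working in SI base units: W = 135.0 N, H = 6.718e+09 Pa, K = 7.507e-05.
Apply Archard: V = K·W·L/H = 7.507e-05 · 135.0 · 3736 / 6.718e+09 = 5.636e-09 m³.
Depth of wear h = V/A = 5.636e-09 / 8.329e-05 = 6.766e-05 m.

value=6.766e-05 m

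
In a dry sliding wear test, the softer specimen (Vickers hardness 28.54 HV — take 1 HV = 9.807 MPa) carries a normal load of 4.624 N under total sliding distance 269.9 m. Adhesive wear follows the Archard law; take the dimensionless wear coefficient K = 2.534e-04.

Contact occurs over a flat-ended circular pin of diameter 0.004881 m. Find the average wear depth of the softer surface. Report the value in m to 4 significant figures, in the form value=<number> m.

The algebra runs at full float precision. Intermediates are printed rounded, and rounded just once: 4 significant figures.
Convert: Hardness H = 28.54 HV × 9.807 MPa/HV = 279.9 MPa = 2.799e+08 Pa.
Convert: Contact area A = π·d²/4 = π·(0.004881 m)²/4 = 1.871e-05 m².
As SI base values: W = 4.624 N, H = 2.799e+08 Pa, K = 2.534e-04.
By Archard's law, V = K·W·L/H = 2.534e-04 · 4.624 · 269.9 / 2.799e+08 = 1.130e-09 m³.
Average depth h = V/A = 1.130e-09 / 1.871e-05 = 6.039e-05 m.

value=6.039e-05 m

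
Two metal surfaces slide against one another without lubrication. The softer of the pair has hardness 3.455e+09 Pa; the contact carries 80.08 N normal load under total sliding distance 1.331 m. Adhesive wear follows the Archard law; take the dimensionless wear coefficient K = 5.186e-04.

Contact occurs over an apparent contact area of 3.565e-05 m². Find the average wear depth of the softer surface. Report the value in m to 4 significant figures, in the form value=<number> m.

The algebra holds full precision, and the intermediates are printed rounded; one last rounding to four significant digits.
Restated in SI base units: W = 80.08 N, H = 3.455e+09 Pa, K = 5.186e-04.
Archard volume V = K·W·L/H = 5.186e-04 · 80.08 · 1.331 / 3.455e+09 = 1.600e-11 m³.
Mean wear depth h = V/A = 1.600e-11 / 3.565e-05 = 4.488e-07 m.

value=4.488e-07 m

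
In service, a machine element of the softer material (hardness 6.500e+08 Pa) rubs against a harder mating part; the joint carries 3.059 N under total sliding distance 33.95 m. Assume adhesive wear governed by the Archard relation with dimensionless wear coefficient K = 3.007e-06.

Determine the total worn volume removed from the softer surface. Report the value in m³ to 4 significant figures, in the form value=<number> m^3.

Every step runs at full precision, and printed values are rounded, and a lone final rounding, at four significant digits.
As SI base values: W = 3.059 N, H = 6.500e+08 Pa, K = 3.007e-06.
Wear volume V = K·W·L/H = 3.007e-06 · 3.059 · 33.95 / 6.500e+08 = 4.804e-13 m³.

value=4.804e-13 m^3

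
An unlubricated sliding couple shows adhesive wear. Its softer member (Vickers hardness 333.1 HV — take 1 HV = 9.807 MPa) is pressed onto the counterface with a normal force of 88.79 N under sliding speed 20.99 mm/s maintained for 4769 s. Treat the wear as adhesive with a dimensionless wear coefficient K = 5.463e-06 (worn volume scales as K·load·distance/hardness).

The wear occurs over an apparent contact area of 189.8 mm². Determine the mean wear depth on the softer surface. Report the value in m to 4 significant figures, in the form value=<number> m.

value=7.831e-08 m

The algebra carries full float precision. The intermediates appear rounded; one last rounding to four significant figures.
Sliding speed v = 20.99 mm/s = 0.02099 m/s. The distance L = v·t = 0.02099 m/s × 4769 s = 100.1 m.
Hardness H = 333.1 HV × 9.807 MPa/HV = 3267 MPa = 3.267e+09 Pa.
Contact area A = 189.8 mm² = 1.898e-04 m².
Expressed in SI base units: W = 88.79 N, H = 3.267e+09 Pa, K = 5.463e-06.
Worn volume V = K·W·L/H = 5.463e-06 · 88.79 · 100.1 / 3.267e+09 = 1.486e-11 m³.
Depth of wear h = V/A = 1.486e-11 / 1.898e-04 = 7.831e-08 m.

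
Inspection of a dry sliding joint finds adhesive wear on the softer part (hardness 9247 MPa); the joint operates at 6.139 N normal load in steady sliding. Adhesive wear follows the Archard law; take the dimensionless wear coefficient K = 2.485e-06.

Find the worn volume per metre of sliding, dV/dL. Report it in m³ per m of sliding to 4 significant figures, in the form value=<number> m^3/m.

value=1.650e-15 m^3/m

All working math holds exact precision — displayed values are rounded. Rounded once at the end to four significant figures.
Hardness H = 9247 MPa = 9.247e+09 Pa.
In SI base units, W = 6.139 N, H = 9.247e+09 Pa, K = 2.485e-06.
Sliding wear rate dV/dL = K·W/H, so: 2.485e-06 · 6.139 / 9.247e+09 = 1.650e-15 m³/m.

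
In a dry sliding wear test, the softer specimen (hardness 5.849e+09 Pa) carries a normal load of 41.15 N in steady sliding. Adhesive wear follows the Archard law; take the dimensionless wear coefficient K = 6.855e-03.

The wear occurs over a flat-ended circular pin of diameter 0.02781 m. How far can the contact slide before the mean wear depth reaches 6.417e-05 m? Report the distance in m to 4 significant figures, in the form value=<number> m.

Intermediate values are printed rounded. All arithmetic maintains full float precision, and rounded just once, at four significant digits.
Convert: Contact area A = π·d²/4 = π·(0.02781 m)²/4 = 6.074e-04 m².
Expressed in SI base units: W = 41.15 N, H = 5.849e+09 Pa, K = 6.855e-03.
Permissible volume V_lim = h_lim·A = 6.417e-05 · 6.074e-04 = 3.898e-08 m³.
Sliding life L = V_lim·H/(K·W) = 3.898e-08 · 5.849e+09 / (6.855e-03 · 41.15) = 808.2 m.

value=808.2 m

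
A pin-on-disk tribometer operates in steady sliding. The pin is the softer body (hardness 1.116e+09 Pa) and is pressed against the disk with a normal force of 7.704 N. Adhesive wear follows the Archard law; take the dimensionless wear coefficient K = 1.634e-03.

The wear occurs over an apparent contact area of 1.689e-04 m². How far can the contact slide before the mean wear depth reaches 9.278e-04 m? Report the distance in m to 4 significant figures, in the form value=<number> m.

The computation runs at full float precision, and intermediate values appear rounded; rounded just once: four significant figures.
In SI base units, W = 7.704 N, H = 1.116e+09 Pa, K = 1.634e-03.
Limit volume V_lim = h_lim·A = 9.278e-04 · 1.689e-04 = 1.567e-07 m³.
Sliding life L = V_lim·H/(K·W) = 1.567e-07 · 1.116e+09 / (1.634e-03 · 7.704) = 1.389e+04 m.

value=1.389e+04 m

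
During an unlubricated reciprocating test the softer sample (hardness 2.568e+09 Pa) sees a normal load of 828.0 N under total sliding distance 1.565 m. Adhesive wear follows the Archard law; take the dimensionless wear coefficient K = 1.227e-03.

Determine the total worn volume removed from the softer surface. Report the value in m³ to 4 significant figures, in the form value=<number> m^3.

value=6.191e-10 m^3

Intermediates are displayed rounded; all arithmetic runs at full precision; rounded just once, at four significant digits.
Restated in SI base units: W = 828.0 N, H = 2.568e+09 Pa, K = 1.227e-03.
The Archard volume V = K·W·L/H = 1.227e-03 · 828.0 · 1.565 / 2.568e+09 = 6.191e-10 m³.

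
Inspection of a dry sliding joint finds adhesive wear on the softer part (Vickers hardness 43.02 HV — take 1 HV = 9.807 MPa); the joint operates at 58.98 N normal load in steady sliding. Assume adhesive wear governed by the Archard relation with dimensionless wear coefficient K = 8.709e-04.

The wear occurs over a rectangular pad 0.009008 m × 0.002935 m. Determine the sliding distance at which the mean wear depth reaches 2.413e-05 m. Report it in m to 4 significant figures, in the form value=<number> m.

Intermediates are printed rounded. Every step runs at full float precision. Rounded just once: four significant figures.
Hardness H = 43.02 HV × 9.807 MPa/HV = 421.9 MPa = 4.219e+08 Pa.
Contact area A = 0.009008 m × 0.002935 m = 2.644e-05 m².
As SI base values: W = 58.98 N, H = 4.219e+08 Pa, K = 8.709e-04.
Wearable volume V_lim = h_lim·A = 2.413e-05 · 2.644e-05 = 6.380e-10 m³.
Sliding life L = V_lim·H/(K·W) = 6.380e-10 · 4.219e+08 / (8.709e-04 · 58.98) = 5.240 m.

value=5.240 m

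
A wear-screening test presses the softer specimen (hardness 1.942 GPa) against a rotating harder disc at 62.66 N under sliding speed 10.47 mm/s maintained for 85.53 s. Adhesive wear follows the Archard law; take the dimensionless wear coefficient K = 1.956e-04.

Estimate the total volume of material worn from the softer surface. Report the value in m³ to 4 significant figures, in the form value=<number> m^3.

value=5.652e-12 m^3

The intermediates are displayed rounded. Each operation carries full float precision — a lone final rounding to 4 significant figures.
Convert: Sliding speed v = 10.47 mm/s = 0.01047 m/s. Sliding distance L = v·t = 0.01047 m/s × 85.53 s = 0.8955 m.
Convert: Hardness H = 1.942 GPa = 1.942e+09 Pa.
In SI base units, W = 62.66 N, H = 1.942e+09 Pa, K = 1.956e-04.
Archard volume V = K·W·L/H = 1.956e-04 · 62.66 · 0.8955 / 1.942e+09 = 5.652e-12 m³.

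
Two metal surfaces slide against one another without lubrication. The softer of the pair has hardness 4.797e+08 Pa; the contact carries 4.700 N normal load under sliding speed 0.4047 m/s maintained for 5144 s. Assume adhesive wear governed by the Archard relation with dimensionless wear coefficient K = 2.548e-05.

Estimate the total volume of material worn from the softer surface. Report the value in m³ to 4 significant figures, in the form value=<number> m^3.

value=5.197e-10 m^3

The algebra runs at full float precision. Displayed values are rounded — one last rounding to four significant digits.
Path length L = v·t = 0.4047 m/s × 5144 s = 2082 m.
Collected in SI base units: W = 4.700 N, H = 4.797e+08 Pa, K = 2.548e-05.
Volume removed: V = K·W·L/H = 2.548e-05 · 4.700 · 2082 / 4.797e+08 = 5.197e-10 m³.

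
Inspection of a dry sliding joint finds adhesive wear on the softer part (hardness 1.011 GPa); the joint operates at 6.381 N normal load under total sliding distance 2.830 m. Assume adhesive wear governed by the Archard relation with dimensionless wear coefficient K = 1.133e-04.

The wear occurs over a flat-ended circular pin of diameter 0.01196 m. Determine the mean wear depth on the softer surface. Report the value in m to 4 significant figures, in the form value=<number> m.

value=1.801e-08 m

Intermediate values appear rounded — every step runs at exact precision. Rounded just once: four significant figures.
Hardness H = 1.011 GPa = 1.011e+09 Pa.
Contact area A = π·d²/4 = π·(0.01196 m)²/4 = 1.123e-04 m².
In SI base units: W = 6.381 N, H = 1.011e+09 Pa, K = 1.133e-04.
Worn volume V = K·W·L/H = 1.133e-04 · 6.381 · 2.830 / 1.011e+09 = 2.024e-12 m³.
Mean depth h = V/A = 2.024e-12 / 1.123e-04 = 1.801e-08 m.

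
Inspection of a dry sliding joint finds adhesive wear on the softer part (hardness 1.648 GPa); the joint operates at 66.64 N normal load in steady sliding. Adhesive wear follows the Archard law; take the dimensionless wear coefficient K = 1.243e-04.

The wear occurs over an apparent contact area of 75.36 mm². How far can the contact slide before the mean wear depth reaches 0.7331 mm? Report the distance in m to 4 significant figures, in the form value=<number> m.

The computation keeps full float precision. Intermediates are displayed rounded. Rounded just once, at four significant digits.
Hardness H = 1.648 GPa = 1.648e+09 Pa.
Contact area A = 75.36 mm² = 7.536e-05 m².
Depth limit h_lim = 0.7331 mm = 7.331e-04 m.
Expressed in SI base units: W = 66.64 N, H = 1.648e+09 Pa, K = 1.243e-04.
At the depth limit, V_lim = h_lim·A = 7.331e-04 · 7.536e-05 = 5.525e-08 m³.
Thus life L = V_lim·H/(K·W) = 5.525e-08 · 1.648e+09 / (1.243e-04 · 66.64) = 1.099e+04 m.

value=1.099e+04 m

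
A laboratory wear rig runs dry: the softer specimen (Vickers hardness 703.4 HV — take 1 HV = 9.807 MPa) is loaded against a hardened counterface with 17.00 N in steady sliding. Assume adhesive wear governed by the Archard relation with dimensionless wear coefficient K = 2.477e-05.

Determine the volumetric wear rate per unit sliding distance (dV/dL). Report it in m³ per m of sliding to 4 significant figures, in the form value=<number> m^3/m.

value=6.104e-14 m^3/m

Intermediate values appear rounded — all working math runs at full precision. Rounded once at the end: 4 significant digits.
Convert: Hardness H = 703.4 HV × 9.807 MPa/HV = 6898 MPa = 6.898e+09 Pa.
As SI base values: W = 17.00 N, H = 6.898e+09 Pa, K = 2.477e-05.
The wear rate dV/dL = K·W/H (independent of L): 2.477e-05 · 17.00 / 6.898e+09 = 6.104e-14 m³/m.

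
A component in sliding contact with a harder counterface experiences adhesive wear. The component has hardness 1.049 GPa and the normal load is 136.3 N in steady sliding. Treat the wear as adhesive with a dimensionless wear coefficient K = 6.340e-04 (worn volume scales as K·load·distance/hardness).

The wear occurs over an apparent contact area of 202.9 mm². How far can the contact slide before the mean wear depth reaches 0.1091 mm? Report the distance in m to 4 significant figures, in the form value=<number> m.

The algebra holds full float precision. The intermediates are displayed rounded — one last rounding to 4 significant figures.
Hardness H = 1.049 GPa = 1.049e+09 Pa.
Contact area A = 202.9 mm² = 2.029e-04 m².
Depth limit h_lim = 0.1091 mm = 1.091e-04 m.
Working in SI base units: W = 136.3 N, H = 1.049e+09 Pa, K = 6.340e-04.
Limit volume V_lim = h_lim·A = 1.091e-04 · 2.029e-04 = 2.214e-08 m³.
Life L = V_lim·H/(K·W) = 2.214e-08 · 1.049e+09 / (6.340e-04 · 136.3) = 268.7 m.

value=268.7 m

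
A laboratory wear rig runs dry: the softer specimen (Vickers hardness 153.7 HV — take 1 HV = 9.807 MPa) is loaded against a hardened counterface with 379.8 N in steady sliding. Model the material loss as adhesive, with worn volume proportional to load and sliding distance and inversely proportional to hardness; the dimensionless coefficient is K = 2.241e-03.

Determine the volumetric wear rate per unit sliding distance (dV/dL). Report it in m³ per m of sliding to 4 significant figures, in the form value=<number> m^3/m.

value=5.647e-10 m^3/m

The intermediates appear rounded, and each operation runs at full precision. Rounded just once: four significant digits.
Hardness H = 153.7 HV × 9.807 MPa/HV = 1507 MPa = 1.507e+09 Pa.
Restated in SI base units: W = 379.8 N, H = 1.507e+09 Pa, K = 2.241e-03.
Volumetric rate dV/dL = K·W/H, so: 2.241e-03 · 379.8 / 1.507e+09 = 5.647e-10 m³/m.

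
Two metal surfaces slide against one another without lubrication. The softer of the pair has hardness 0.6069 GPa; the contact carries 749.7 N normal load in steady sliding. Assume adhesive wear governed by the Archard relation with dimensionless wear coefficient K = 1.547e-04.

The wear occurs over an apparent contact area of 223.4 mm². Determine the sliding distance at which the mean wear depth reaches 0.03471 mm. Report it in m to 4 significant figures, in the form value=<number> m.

value=40.58 m

Displayed values are rounded — every step runs at full float precision, and a lone final rounding to 4 significant digits.
Hardness H = 0.6069 GPa = 6.069e+08 Pa.
Contact area A = 223.4 mm² = 2.234e-04 m².
Depth limit h_lim = 0.03471 mm = 3.471e-05 m.
Working in SI base units: W = 749.7 N, H = 6.069e+08 Pa, K = 1.547e-04.
At the depth limit, V_lim = h_lim·A = 3.471e-05 · 2.234e-04 = 7.754e-09 m³.
So the life L = V_lim·H/(K·W) = 7.754e-09 · 6.069e+08 / (1.547e-04 · 749.7) = 40.58 m.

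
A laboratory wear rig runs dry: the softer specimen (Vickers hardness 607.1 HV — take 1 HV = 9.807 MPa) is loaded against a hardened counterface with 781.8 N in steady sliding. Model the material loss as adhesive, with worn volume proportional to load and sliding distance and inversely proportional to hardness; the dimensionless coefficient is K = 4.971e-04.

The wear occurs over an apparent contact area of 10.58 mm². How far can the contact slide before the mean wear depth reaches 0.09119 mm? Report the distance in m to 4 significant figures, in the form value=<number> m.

Every step holds full precision, and displayed values are rounded — one last rounding, at four significant figures.
Convert: Hardness H = 607.1 HV × 9.807 MPa/HV = 5954 MPa = 5.954e+09 Pa.
Convert: Contact area A = 10.58 mm² = 1.058e-05 m².
Convert: Depth limit h_lim = 0.09119 mm = 9.119e-05 m.
In SI base units, W = 781.8 N, H = 5.954e+09 Pa, K = 4.971e-04.
Permissible volume V_lim = h_lim·A = 9.119e-05 · 1.058e-05 = 9.648e-10 m³.
Life L = V_lim·H/(K·W) = 9.648e-10 · 5.954e+09 / (4.971e-04 · 781.8) = 14.78 m.

value=14.78 m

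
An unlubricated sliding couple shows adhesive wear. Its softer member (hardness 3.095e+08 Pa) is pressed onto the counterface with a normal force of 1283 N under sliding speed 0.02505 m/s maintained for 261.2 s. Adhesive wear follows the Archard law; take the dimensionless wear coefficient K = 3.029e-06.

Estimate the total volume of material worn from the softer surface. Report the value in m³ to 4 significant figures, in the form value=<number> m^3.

value=8.216e-11 m^3

Each operation holds full precision. Intermediates are printed rounded; a lone final rounding, at four significant digits.
Convert: Sliding distance L = v·t = 0.02505 m/s × 261.2 s = 6.543 m.
Collected in SI base units: W = 1283 N, H = 3.095e+08 Pa, K = 3.029e-06.
Worn volume V = K·W·L/H = 3.029e-06 · 1283 · 6.543 / 3.095e+08 = 8.216e-11 m³.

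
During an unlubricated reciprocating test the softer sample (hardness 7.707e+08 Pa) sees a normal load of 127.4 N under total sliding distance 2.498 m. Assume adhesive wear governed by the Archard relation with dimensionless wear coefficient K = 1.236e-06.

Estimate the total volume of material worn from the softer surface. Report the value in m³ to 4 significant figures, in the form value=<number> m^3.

value=5.104e-13 m^3

Every step keeps exact precision. Displayed values are rounded — one last rounding, at four significant figures.
Expressed in SI base units: W = 127.4 N, H = 7.707e+08 Pa, K = 1.236e-06.
Apply Archard: V = K·W·L/H = 1.236e-06 · 127.4 · 2.498 / 7.707e+08 = 5.104e-13 m³.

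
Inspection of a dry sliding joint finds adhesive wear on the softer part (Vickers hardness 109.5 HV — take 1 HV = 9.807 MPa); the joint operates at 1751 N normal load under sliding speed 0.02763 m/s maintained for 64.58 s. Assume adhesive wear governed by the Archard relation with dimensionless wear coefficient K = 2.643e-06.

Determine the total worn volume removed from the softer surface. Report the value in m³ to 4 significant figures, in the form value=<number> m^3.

value=7.690e-12 m^3

The computation runs at full precision — intermediate values appear rounded — rounded once at the end to four significant digits.
Convert: Path length L = v·t = 0.02763 m/s × 64.58 s = 1.784 m.
Convert: Hardness H = 109.5 HV × 9.807 MPa/HV = 1074 MPa = 1.074e+09 Pa.
In SI base units: W = 1751 N, H = 1.074e+09 Pa, K = 2.643e-06.
By Archard's law, V = K·W·L/H = 2.643e-06 · 1751 · 1.784 / 1.074e+09 = 7.690e-12 m³.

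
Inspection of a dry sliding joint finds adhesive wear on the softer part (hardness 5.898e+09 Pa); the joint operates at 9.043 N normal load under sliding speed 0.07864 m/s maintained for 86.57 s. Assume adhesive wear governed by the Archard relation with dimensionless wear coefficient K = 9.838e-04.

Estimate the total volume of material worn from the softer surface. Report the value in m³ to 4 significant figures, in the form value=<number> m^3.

Intermediate values are shown rounded — all arithmetic keeps full float precision, and a single final rounding to 4 significant figures.
Convert: Distance covered L = v·t = 0.07864 m/s × 86.57 s = 6.808 m.
SI base units throughout: W = 9.043 N, H = 5.898e+09 Pa, K = 9.838e-04.
Archard relation: V = K·W·L/H = 9.838e-04 · 9.043 · 6.808 / 5.898e+09 = 1.027e-11 m³.

value=1.027e-11 m^3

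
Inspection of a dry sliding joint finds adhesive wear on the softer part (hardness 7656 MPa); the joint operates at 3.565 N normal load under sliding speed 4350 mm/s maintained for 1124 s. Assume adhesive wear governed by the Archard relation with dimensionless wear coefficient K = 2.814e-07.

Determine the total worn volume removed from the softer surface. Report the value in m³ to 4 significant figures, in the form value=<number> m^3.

All working math keeps exact precision — printed values are rounded. Rounded once at the end: four significant digits.
Convert: Sliding speed v = 4350 mm/s = 4.350 m/s. The distance L = v·t = 4.350 m/s × 1124 s = 4889 m.
Convert: Hardness H = 7656 MPa = 7.656e+09 Pa.
Collected in SI base units: W = 3.565 N, H = 7.656e+09 Pa, K = 2.814e-07.
By Archard's law, V = K·W·L/H = 2.814e-07 · 3.565 · 4889 / 7.656e+09 = 6.407e-13 m³.

value=6.407e-13 m^3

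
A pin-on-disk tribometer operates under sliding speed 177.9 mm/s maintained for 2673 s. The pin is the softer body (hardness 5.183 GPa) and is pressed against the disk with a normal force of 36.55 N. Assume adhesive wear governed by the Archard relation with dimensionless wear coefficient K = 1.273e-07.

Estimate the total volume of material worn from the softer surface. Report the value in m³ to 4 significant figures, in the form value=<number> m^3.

value=4.269e-13 m^3

Every step carries full precision; displayed values are rounded, and rounded just once, at 4 significant digits.
Convert: Sliding speed v = 177.9 mm/s = 0.1779 m/s. Total distance L = v·t = 0.1779 m/s × 2673 s = 475.5 m.
Convert: Hardness H = 5.183 GPa = 5.183e+09 Pa.
As SI base values: W = 36.55 N, H = 5.183e+09 Pa, K = 1.273e-07.
Wear volume V = K·W·L/H = 1.273e-07 · 36.55 · 475.5 / 5.183e+09 = 4.269e-13 m³.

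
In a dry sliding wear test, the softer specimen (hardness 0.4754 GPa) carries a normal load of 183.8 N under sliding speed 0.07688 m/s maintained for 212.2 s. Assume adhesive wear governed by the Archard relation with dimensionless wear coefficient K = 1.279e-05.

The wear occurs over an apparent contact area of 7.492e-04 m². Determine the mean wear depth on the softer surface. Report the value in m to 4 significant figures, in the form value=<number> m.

The intermediates are shown rounded. All working math carries full precision; rounded once at the end, at 4 significant digits.
Convert: Total distance L = v·t = 0.07688 m/s × 212.2 s = 16.31 m.
Convert: Hardness H = 0.4754 GPa = 4.754e+08 Pa.
Working in SI base units: W = 183.8 N, H = 4.754e+08 Pa, K = 1.279e-05.
By Archard's law, V = K·W·L/H = 1.279e-05 · 183.8 · 16.31 / 4.754e+08 = 8.067e-11 m³.
Depth of wear h = V/A = 8.067e-11 / 7.492e-04 = 1.077e-07 m.

value=1.077e-07 m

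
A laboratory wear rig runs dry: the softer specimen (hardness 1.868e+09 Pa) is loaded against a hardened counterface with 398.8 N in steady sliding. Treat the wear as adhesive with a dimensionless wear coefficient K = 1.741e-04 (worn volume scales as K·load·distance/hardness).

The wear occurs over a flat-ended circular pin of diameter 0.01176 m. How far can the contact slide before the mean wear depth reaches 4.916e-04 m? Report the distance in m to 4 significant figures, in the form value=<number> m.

value=1437 m

The intermediates are displayed rounded, and each operation carries full float precision — rounded just once to four significant digits.
Contact area A = π·d²/4 = π·(0.01176 m)²/4 = 1.086e-04 m².
SI base units throughout: W = 398.8 N, H = 1.868e+09 Pa, K = 1.741e-04.
Limit volume V_lim = h_lim·A = 4.916e-04 · 1.086e-04 = 5.340e-08 m³.
So the life L = V_lim·H/(K·W) = 5.340e-08 · 1.868e+09 / (1.741e-04 · 398.8) = 1437 m.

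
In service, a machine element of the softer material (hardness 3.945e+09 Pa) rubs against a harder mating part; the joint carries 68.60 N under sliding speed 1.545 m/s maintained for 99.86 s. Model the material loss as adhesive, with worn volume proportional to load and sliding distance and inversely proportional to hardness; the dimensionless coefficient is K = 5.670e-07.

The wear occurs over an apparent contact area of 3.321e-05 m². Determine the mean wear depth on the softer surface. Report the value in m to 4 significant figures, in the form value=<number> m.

All working math keeps full precision — the intermediates are shown rounded; a single final rounding, at 4 significant digits.
Convert: The distance L = v·t = 1.545 m/s × 99.86 s = 154.3 m.
As SI base values: W = 68.60 N, H = 3.945e+09 Pa, K = 5.670e-07.
By Archard's law, V = K·W·L/H = 5.670e-07 · 68.60 · 154.3 / 3.945e+09 = 1.521e-12 m³.
Mean wear depth h = V/A = 1.521e-12 / 3.321e-05 = 4.580e-08 m.

value=4.580e-08 m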